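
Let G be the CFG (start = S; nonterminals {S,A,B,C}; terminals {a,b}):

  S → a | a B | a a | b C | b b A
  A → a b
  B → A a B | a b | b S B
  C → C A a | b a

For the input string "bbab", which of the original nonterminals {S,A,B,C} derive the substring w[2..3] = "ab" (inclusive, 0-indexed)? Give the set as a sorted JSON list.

Convert to CNF:
  S -> T0 B | T0 T0 | T1 C | T1 X5 | a
  A -> T0 T1
  B -> A X2 | T0 T1 | T1 X3
  C -> C X4 | T1 T0
  T0 -> a
  T1 -> b
  X2 -> T0 B
  X3 -> S B
  X4 -> A T0
  X5 -> T1 A

Fill CYK table bottom-up — only the sub-triangle for w[2..3]:
  [2..2]={S,T0}  "a"  orig:{S}
  [3..3]={T1}  "b"  orig:{}
  [2..3]={A,B}  "ab"

Original NTs in T[2,3] deriving "ab": ["A", "B"]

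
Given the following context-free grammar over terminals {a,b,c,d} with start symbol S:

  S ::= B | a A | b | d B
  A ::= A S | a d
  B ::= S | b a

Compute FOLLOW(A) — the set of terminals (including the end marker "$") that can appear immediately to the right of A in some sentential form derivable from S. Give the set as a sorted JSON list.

FIRST iteration:
pass 1:
  A via A→a d: +{a}
  B via B→b a: +{b}
  S via S→B: +{b}
  S via S→a A: +{a}
  S via S→d B: +{d}
  FIRST(S)={a,b,d}  FIRST(A)={a}  FIRST(B)={b}
pass 2:
  B via B→S: +{a,d}
  FIRST(S)={a,b,d}  FIRST(A)={a}  FIRST(B)={a,b,d}
pass 3: (no change)
  FIRST(S)={a,b,d}  FIRST(A)={a}  FIRST(B)={a,b,d}

FOLLOW sets:
FOLLOW(S) := {$}
pass 1:
  A→A S: FOLLOW(A) ⊇ FIRST(S) = {a,b,d}; new: +{a,b,d}
  A→A S: FOLLOW(S) ⊇ FOLLOW(A) ⊇ {a,b,d}; new: +{a,b,d}
  S→B: FOLLOW(B) ⊇ FOLLOW(S) ⊇ {$,a,b,d}; new: +{$,a,b,d}
  S→a A: FOLLOW(A) ⊇ FOLLOW(S) ⊇ {$,a,b,d}; new: +{$}
  FOLLOW(S)={$,a,b,d}  FOLLOW(A)={$,a,b,d}  FOLLOW(B)={$,a,b,d}
pass 2: done
  FOLLOW(S)={$,a,b,d}  FOLLOW(A)={$,a,b,d}  FOLLOW(B)={$,a,b,d}

FOLLOW(A) = ["$", "a", "b", "d"]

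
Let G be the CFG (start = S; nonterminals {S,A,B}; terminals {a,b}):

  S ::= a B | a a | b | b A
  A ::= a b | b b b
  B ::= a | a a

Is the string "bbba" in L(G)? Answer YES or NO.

CNF form of G:
  S -> T0 B | T0 T0 | T1 A | b
  A -> T0 T1 | T1 X2
  B -> T0 T0 | a
  T0 -> a
  T1 -> b
  X2 -> T1 T1

Fill CYK table bottom-up:
  [0..0]={S,T1}  "b"  orig:{S}
  [1..1]={S,T1}  "b"  orig:{S}
  [2..2]={S,T1}  "b"  orig:{S}
  [3..3]={B,T0}  "a"  orig:{B}
  [0..1]={X2}  "bb"  orig:{}
  [1..2]={X2}  "bb"  orig:{}
  [2..3]=∅  "ba"
  [0..2]={A}  "bbb"
  [1..3]=∅  "bba"
  [0..3]=∅  "bbba"

S ∉ T[0,3] ⇒ NO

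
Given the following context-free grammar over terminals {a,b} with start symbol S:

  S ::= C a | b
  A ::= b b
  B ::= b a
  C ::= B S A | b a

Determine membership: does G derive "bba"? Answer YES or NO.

Convert to CNF:
  S -> C T1 | b
  A -> T0 T0
  B -> T0 T1
  C -> B X2 | T0 T1
  T0 -> b
  T1 -> a
  X2 -> S A

Fill CYK table bottom-up:
  [0..0]={S,T0}  "b"  orig:{S}
  [1..1]={S,T0}  "b"  orig:{S}
  [2..2]={T1}  "a"  orig:{}
  [0..1]={A}  "bb"
  [1..2]={B,C}  "ba"
  [0..2]=∅  "bba"

S ∉ T[0,2] ⇒ NO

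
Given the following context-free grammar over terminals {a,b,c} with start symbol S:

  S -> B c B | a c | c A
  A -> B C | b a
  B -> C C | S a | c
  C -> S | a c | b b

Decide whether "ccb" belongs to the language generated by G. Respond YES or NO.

CNF form of G:
  S -> B X4 | T1 T2 | T2 A
  A -> B C | T0 T1
  B -> C C | S T1 | c
  C -> B X3 | T0 T0 | T1 T2 | T2 A
  T0 -> b
  T1 -> a
  T2 -> c
  X3 -> T2 B
  X4 -> T2 B

CYK fill:
  T[0,0] 'c' = {B,T2}  orig:{B}
  T[1,1] 'c' = {B,T2}  orig:{B}
  T[2,2] 'b' = {T0}  orig:{}
  T[0,1] 'cc' = {X3,X4}  orig:{}
  T[1,2] 'cb' = ∅
  T[0,2] 'ccb' = ∅

S ∉ T[0,2] ⇒ NO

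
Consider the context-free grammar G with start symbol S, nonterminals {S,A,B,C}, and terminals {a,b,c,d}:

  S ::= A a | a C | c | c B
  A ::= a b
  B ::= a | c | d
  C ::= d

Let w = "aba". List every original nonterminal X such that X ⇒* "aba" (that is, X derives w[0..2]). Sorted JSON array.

Convert to CNF:
  S -> A T0 | T0 C | T2 B | c
  A -> T0 T1
  B -> a | c | d
  C -> d
  T0 -> a
  T1 -> b
  T2 -> c

CYK table (by increasing span), restricted to cells inside w[0..2]:
  cell(0,0) a: {B,T0}  orig:{B}
  cell(1,1) b: {T1}  orig:{}
  cell(2,2) a: {B,T0}  orig:{B}
  cell(0,1) ab: {A}
  cell(1,2) ba: ∅
  cell(0,2) aba: {S}

Original NTs in T[0,2] deriving "aba": ["S"]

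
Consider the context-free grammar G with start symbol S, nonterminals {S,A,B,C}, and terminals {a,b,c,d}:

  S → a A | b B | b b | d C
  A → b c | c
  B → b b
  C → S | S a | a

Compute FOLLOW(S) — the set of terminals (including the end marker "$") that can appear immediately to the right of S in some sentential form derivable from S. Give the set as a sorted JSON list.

Compute FIRST by fixpoint:
iter 1:
  A via A→b c: +{b}
  A via A→c: +{c}
  B via B→b b: +{b}
  C via C→a: +{a}
  S via S→a A: +{a}
  S via S→b B: +{b}
  S via S→d C: +{d}
  S: {a,b,d}  A: {b,c}  B: {b}  C: {a}
iter 2:
  C via C→S: +{b,d}
  S: {a,b,d}  A: {b,c}  B: {b}  C: {a,b,d}
iter 3: (no change)
  S: {a,b,d}  A: {b,c}  B: {b}  C: {a,b,d}

FOLLOW sets:
FOLLOW(S) := {$}
pass 1:
  C→S a: FOLLOW(S) ⊇ FIRST(a) = {a}; new: +{a}
  S→a A: FOLLOW(A) ⊇ FOLLOW(S) ⊇ {$,a}; new: +{$,a}
  S→b B: FOLLOW(B) ⊇ FOLLOW(S) ⊇ {$,a}; new: +{$,a}
  S→d C: FOLLOW(C) ⊇ FOLLOW(S) ⊇ {$,a}; new: +{$,a}
  FOLLOW(S)={$,a}  FOLLOW(A)={$,a}  FOLLOW(B)={$,a}  FOLLOW(C)={$,a}
pass 2: — fixpoint
  FOLLOW(S)={$,a}  FOLLOW(A)={$,a}  FOLLOW(B)={$,a}  FOLLOW(C)={$,a}

FOLLOW(S) = ["$", "a"]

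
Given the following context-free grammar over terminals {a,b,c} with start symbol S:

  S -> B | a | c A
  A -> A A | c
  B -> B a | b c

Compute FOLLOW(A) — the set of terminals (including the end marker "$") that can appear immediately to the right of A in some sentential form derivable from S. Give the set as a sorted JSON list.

Compute FIRST by fixpoint:
pass 1:
  A via A→c: +{c}
  B via B→b c: +{b}
  S via S→B: +{b}
  S via S→a: +{a}
  S via S→c A: +{c}
  FIRST(S)={a,b,c}  FIRST(A)={c}  FIRST(B)={b}
pass 2: (no change)
  FIRST(S)={a,b,c}  FIRST(A)={c}  FIRST(B)={b}

FOLLOW sets:
FOLLOW(S) := {$}
[1]
  A→A A: FOLLOW(A) ⊇ FIRST(A) = {c}; new: +{c}
  B→B a: FOLLOW(B) ⊇ FIRST(a) = {a}; new: +{a}
  S→B: FOLLOW(B) ⊇ FOLLOW(S) ⊇ {$}; new: +{$}
  S→c A: FOLLOW(A) ⊇ FOLLOW(S) ⊇ {$}; new: +{$}
  S: {$}  A: {$,c}  B: {$,a}
[2] (stable)
  S: {$}  A: {$,c}  B: {$,a}

FOLLOW(A) = ["$", "c"]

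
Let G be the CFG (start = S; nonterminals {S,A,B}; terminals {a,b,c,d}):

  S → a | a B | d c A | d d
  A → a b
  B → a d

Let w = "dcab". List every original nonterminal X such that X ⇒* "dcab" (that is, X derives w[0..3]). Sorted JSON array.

Convert to CNF:
  S -> T0 B | T2 T2 | T2 X4 | a
  A -> T0 T1
  B -> T0 T2
  T0 -> a
  T1 -> b
  T2 -> d
  T3 -> c
  X4 -> T3 A

CYK fill — only the sub-triangle for w[0..3]:
  [0..0]={T2}  "d"  orig:{}
  [1..1]={T3}  "c"  orig:{}
  [2..2]={S,T0}  "a"  orig:{S}
  [3..3]={T1}  "b"  orig:{}
  [0..1]=∅  "dc"
  [1..2]=∅  "ca"
  [2..3]={A}  "ab"
  [0..2]=∅  "dca"
  [1..3]={X4}  "cab"  orig:{}
  [0..3]={S}  "dcab"

Original NTs in T[0,3] deriving "dcab": ["S"]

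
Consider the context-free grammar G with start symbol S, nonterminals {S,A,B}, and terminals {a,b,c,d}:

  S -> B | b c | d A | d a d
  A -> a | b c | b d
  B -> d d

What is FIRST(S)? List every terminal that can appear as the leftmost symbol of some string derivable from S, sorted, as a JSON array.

FIRST sets, iterate to fixpoint:
iter 1:
  A via A→a: +{a}
  A via A→b c: +{b}
  B via B→d d: +{d}
  S via S→B: +{d}
  S via S→b c: +{b}
  FIRST[S]={b,d}  FIRST[A]={a,b}  FIRST[B]={d}
iter 2: (stable)
  FIRST[S]={b,d}  FIRST[A]={a,b}  FIRST[B]={d}

FIRST(S) = ["b", "d"]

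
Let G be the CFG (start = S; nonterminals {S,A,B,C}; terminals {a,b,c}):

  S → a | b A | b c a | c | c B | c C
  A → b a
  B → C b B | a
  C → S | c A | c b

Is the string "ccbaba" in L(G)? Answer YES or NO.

CNF form of G:
  S -> T0 A | T0 X5 | T2 B | T2 C | a | c
  A -> T0 T1
  B -> C X3 | a
  C -> T0 A | T0 X4 | T2 A | T2 B | T2 C | T2 T0 | a | c
  T0 -> b
  T1 -> a
  T2 -> c
  X3 -> T0 B
  X4 -> T2 T1
  X5 -> T2 T1

CYK table (by increasing span):
  [0..0]={C,S,T2}  "c"  orig:{C,S}
  [1..1]={C,S,T2}  "c"  orig:{C,S}
  [2..2]={T0}  "b"  orig:{}
  [3..3]={B,C,S,T1}  "a"  orig:{B,C,S}
  [4..4]={T0}  "b"  orig:{}
  [5..5]={B,C,S,T1}  "a"  orig:{B,C,S}
  [0..1]={C,S}  "cc"
  [1..2]={C}  "cb"
  [2..3]={A,X3}  "ba"  orig:{A}
  [3..4]=∅  "ab"
  [4..5]={A,X3}  "ba"  orig:{A}
  [0..2]={C,S}  "ccb"
  [1..3]={B,C}  "cba"
  [2..4]=∅  "bab"
  [3..5]={B}  "aba"
  [0..3]={B,C,S}  "ccba"
  [1..4]=∅  "cbab"
  [2..5]={X3}  "baba"  orig:{}
  [0..4]=∅  "ccbab"
  [1..5]={B}  "cbaba"
  [0..5]={B,C,S}  "ccbaba"

S ∈ T[0,5] ⇒ YES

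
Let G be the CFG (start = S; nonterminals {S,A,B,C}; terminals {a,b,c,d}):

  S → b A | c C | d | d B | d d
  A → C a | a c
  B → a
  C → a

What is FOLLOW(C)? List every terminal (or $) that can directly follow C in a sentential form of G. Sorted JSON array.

FIRST sets, iterate to fixpoint:
round 1:
  A via A→a c: +{a}
  B via B→a: +{a}
  C via C→a: +{a}
  S via S→b A: +{b}
  S via S→c C: +{c}
  S via S→d: +{d}
  FIRST(S)={b,c,d}  FIRST(A)={a}  FIRST(B)={a}  FIRST(C)={a}
round 2: (no change)
  FIRST(S)={b,c,d}  FIRST(A)={a}  FIRST(B)={a}  FIRST(C)={a}

FOLLOW sets:
FOLLOW(S) := {$}
[1]
  A→C a: FOLLOW(C) ⊇ FIRST(a) = {a}; new: +{a}
  S→b A: FOLLOW(A) ⊇ FOLLOW(S) ⊇ {$}; new: +{$}
  S→c C: FOLLOW(C) ⊇ FOLLOW(S) ⊇ {$}; new: +{$}
  S→d B: FOLLOW(B) ⊇ FOLLOW(S) ⊇ {$}; new: +{$}
  S: {$}  A: {$}  B: {$}  C: {$,a}
[2] — fixpoint
  S: {$}  A: {$}  B: {$}  C: {$,a}

FOLLOW(C) = ["$", "a"]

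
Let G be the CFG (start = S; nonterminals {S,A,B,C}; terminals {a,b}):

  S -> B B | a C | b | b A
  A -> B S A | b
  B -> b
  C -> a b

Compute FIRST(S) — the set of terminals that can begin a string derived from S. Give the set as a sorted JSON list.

FIRST sets, iterate to fixpoint:
[1]
  A via A→b: +{b}
  B via B→b: +{b}
  C via C→a b: +{a}
  S via S→B B: +{b}
  S via S→a C: +{a}
  FIRST[S]={a,b}  FIRST[A]={b}  FIRST[B]={b}  FIRST[C]={a}
[2] (stable)
  FIRST[S]={a,b}  FIRST[A]={b}  FIRST[B]={b}  FIRST[C]={a}

FIRST(S) = ["a", "b"]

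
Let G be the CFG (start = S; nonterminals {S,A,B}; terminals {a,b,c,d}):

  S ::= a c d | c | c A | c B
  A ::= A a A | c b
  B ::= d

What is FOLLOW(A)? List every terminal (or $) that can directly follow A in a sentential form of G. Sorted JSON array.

FIRST iteration:
pass 1:
  A via A→c b: +{c}
  B via B→d: +{d}
  S via S→a c d: +{a}
  S via S→c: +{c}
  FIRST(S)={a,c}  FIRST(A)={c}  FIRST(B)={d}
pass 2: (stable)
  FIRST(S)={a,c}  FIRST(A)={c}  FIRST(B)={d}

FOLLOW iteration:
seed FOLLOW(S) with $
iter 1:
  A→A a A: FOLLOW(A) ⊇ FIRST(a) = {a}; new: +{a}
  S→c A: FOLLOW(A) ⊇ FOLLOW(S) ⊇ {$}; new: +{$}
  S→c B: FOLLOW(B) ⊇ FOLLOW(S) ⊇ {$}; new: +{$}
  S: {$}  A: {$,a}  B: {$}
iter 2: done
  S: {$}  A: {$,a}  B: {$}

FOLLOW(A) = ["$", "a"]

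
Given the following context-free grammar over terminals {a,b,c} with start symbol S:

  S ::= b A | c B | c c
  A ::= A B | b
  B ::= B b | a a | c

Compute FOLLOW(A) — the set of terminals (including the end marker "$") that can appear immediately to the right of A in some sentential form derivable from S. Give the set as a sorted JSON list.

FIRST sets, iterate to fixpoint:
round 1:
  A via A→b: +{b}
  B via B→a a: +{a}
  B via B→c: +{c}
  S via S→b A: +{b}
  S via S→c B: +{c}
  FIRST(S)={b,c}  FIRST(A)={b}  FIRST(B)={a,c}
round 2: (no change)
  FIRST(S)={b,c}  FIRST(A)={b}  FIRST(B)={a,c}

Compute FOLLOW by fixpoint:
seed FOLLOW(S) with $
iter 1:
  A→A B: FOLLOW(A) ⊇ FIRST(B) = {a,c}; new: +{a,c}
  A→A B: FOLLOW(B) ⊇ FOLLOW(A) ⊇ {a,c}; new: +{a,c}
  B→B b: FOLLOW(B) ⊇ FIRST(b) = {b}; new: +{b}
  S→b A: FOLLOW(A) ⊇ FOLLOW(S) ⊇ {$}; new: +{$}
  S→c B: FOLLOW(B) ⊇ FOLLOW(S) ⊇ {$}; new: +{$}
  S: {$}  A: {$,a,c}  B: {$,a,b,c}
iter 2: (no change)
  S: {$}  A: {$,a,c}  B: {$,a,b,c}

FOLLOW(A) = ["$", "a", "c"]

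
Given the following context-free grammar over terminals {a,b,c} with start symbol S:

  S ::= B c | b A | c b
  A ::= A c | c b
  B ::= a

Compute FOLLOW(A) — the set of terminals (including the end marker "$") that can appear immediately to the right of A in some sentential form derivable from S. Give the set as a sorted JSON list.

Compute FIRST by fixpoint:
round 1:
  A via A→c b: +{c}
  B via B→a: +{a}
  S via S→B c: +{a}
  S via S→b A: +{b}
  S via S→c b: +{c}
  FIRST[S]={a,b,c}  FIRST[A]={c}  FIRST[B]={a}
round 2: done
  FIRST[S]={a,b,c}  FIRST[A]={c}  FIRST[B]={a}

Compute FOLLOW by fixpoint:
seed FOLLOW(S) with $
pass 1:
  A→A c: FOLLOW(A) ⊇ FIRST(c) = {c}; new: +{c}
  S→B c: FOLLOW(B) ⊇ FIRST(c) = {c}; new: +{c}
  S→b A: FOLLOW(A) ⊇ FOLLOW(S) ⊇ {$}; new: +{$}
  FOLLOW(S)={$}  FOLLOW(A)={$,c}  FOLLOW(B)={c}
pass 2: (no change)
  FOLLOW(S)={$}  FOLLOW(A)={$,c}  FOLLOW(B)={c}

FOLLOW(A) = ["$", "c"]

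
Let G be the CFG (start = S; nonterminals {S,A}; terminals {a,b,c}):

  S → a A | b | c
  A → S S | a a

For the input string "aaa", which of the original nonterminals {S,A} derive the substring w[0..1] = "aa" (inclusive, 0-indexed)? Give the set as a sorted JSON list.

Convert to CNF:
  S -> T0 A | b | c
  A -> S S | T0 T0
  T0 -> a

CYK table (by increasing span), restricted to cells inside w[0..1]:
  cell(0,0) a: {T0}  orig:{}
  cell(1,1) a: {T0}  orig:{}
  cell(0,1) aa: {A}

Original NTs in T[0,1] deriving "aa": ["A"]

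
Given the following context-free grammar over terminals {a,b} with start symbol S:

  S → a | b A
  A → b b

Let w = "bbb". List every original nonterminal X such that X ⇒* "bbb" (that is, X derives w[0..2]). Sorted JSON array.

CNF form of G:
  S -> T0 A | a
  A -> T0 T0
  T0 -> b

CYK table (by increasing span) — only the sub-triangle for w[0..2]:
  T[0,0] 'b' = {T0}  orig:{}
  T[1,1] 'b' = {T0}  orig:{}
  T[2,2] 'b' = {T0}  orig:{}
  T[0,1] 'bb' = {A}
  T[1,2] 'bb' = {A}
  T[0,2] 'bbb' = {S}

Original NTs in T[0,2] deriving "bbb": ["S"]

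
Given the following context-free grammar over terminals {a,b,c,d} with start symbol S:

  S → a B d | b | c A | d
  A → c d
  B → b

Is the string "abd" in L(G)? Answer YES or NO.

CNF form of G:
  S -> T0 A | T2 X3 | b | d
  A -> T0 T1
  B -> b
  T0 -> c
  T1 -> d
  T2 -> a
  X3 -> B T1

CYK table (by increasing span):
  [0..0]={T2}  "a"  orig:{}
  [1..1]={B,S}  "b"
  [2..2]={S,T1}  "d"  orig:{S}
  [0..1]=∅  "ab"
  [1..2]={X3}  "bd"  orig:{}
  [0..2]={S}  "abd"

S ∈ T[0,2] ⇒ YES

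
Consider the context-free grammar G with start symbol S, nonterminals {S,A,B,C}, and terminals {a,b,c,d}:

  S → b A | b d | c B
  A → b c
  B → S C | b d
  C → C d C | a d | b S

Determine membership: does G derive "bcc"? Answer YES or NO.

Convert to CNF:
  S -> T0 A | T0 T2 | T1 B
  A -> T0 T1
  B -> S C | T0 T2
  C -> C X4 | T0 S | T3 T2
  T0 -> b
  T1 -> c
  T2 -> d
  T3 -> a
  X4 -> T2 C

CYK fill:
  [0..0]={T0}  "b"  orig:{}
  [1..1]={T1}  "c"  orig:{}
  [2..2]={T1}  "c"  orig:{}
  [0..1]={A}  "bc"
  [1..2]=∅  "cc"
  [0..2]=∅  "bcc"

S ∉ T[0,2] ⇒ NO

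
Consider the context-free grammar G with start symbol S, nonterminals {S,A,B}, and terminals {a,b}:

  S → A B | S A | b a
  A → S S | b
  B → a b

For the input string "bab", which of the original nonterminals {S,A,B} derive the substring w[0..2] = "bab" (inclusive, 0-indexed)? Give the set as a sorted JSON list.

Convert to CNF:
  S -> A B | S A | T1 T0
  A -> S S | b
  B -> T0 T1
  T0 -> a
  T1 -> b

CYK fill, restricted to cells inside w[0..2]:
  cell(0,0) b: {A,T1}  orig:{A}
  cell(1,1) a: {T0}  orig:{}
  cell(2,2) b: {A,T1}  orig:{A}
  cell(0,1) ba: {S}
  cell(1,2) ab: {B}
  cell(0,2) bab: {S}

Original NTs in T[0,2] deriving "bab": ["S"]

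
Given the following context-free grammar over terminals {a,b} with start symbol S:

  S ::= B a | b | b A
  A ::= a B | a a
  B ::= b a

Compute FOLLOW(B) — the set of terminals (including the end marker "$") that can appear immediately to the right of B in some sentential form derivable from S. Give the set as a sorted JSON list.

FIRST iteration:
round 1:
  A via A→a B: +{a}
  B via B→b a: +{b}
  S via S→B a: +{b}
  S: {b}  A: {a}  B: {b}
round 2: (stable)
  S: {b}  A: {a}  B: {b}

FOLLOW iteration:
seed FOLLOW(S) with $
round 1:
  S→B a: FOLLOW(B) ⊇ FIRST(a) = {a}; new: +{a}
  S→b A: FOLLOW(A) ⊇ FOLLOW(S) ⊇ {$}; new: +{$}
  S: {$}  A: {$}  B: {a}
round 2:
  A→a B: FOLLOW(B) ⊇ FOLLOW(A) ⊇ {$}; new: +{$}
  S: {$}  A: {$}  B: {$,a}
round 3: (stable)
  S: {$}  A: {$}  B: {$,a}

FOLLOW(B) = ["$", "a"]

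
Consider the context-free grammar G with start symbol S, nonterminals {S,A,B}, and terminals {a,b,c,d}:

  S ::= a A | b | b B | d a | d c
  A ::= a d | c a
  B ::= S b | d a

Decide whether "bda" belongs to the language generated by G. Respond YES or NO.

Convert to CNF:
  S -> T0 A | T1 T0 | T1 T2 | T3 B | b
  A -> T0 T1 | T2 T0
  B -> S T3 | T1 T0
  T0 -> a
  T1 -> d
  T2 -> c
  T3 -> b

CYK table (by increasing span):
  T[0,0] 'b' = {S,T3}  orig:{S}
  T[1,1] 'd' = {T1}  orig:{}
  T[2,2] 'a' = {T0}  orig:{}
  T[0,1] 'bd' = ∅
  T[1,2] 'da' = {B,S}
  T[0,2] 'bda' = {S}

S ∈ T[0,2] ⇒ YES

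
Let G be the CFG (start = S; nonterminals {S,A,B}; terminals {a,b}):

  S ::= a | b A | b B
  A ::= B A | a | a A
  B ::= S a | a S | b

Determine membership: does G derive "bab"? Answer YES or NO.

Convert to CNF:
  S -> T1 A | T1 B | a
  A -> B A | T0 A | a
  B -> S T0 | T0 S | b
  T0 -> a
  T1 -> b

CYK fill:
  [0..0]={B,T1}  "b"  orig:{B}
  [1..1]={A,S,T0}  "a"  orig:{A,S}
  [2..2]={B,T1}  "b"  orig:{B}
  [0..1]={A,S}  "ba"
  [1..2]=∅  "ab"
  [0..2]=∅  "bab"

S ∉ T[0,2] ⇒ NO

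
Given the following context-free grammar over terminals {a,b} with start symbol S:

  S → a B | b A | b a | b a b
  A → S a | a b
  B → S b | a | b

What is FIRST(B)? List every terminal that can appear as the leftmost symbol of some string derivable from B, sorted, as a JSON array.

FIRST iteration:
[1]
  A via A→a b: +{a}
  B via B→a: +{a}
  B via B→b: +{b}
  S via S→a B: +{a}
  S via S→b A: +{b}
  S: {a,b}  A: {a}  B: {a,b}
[2]
  A via A→S a: +{b}
  S: {a,b}  A: {a,b}  B: {a,b}
[3] done
  S: {a,b}  A: {a,b}  B: {a,b}

FIRST(B) = ["a", "b"]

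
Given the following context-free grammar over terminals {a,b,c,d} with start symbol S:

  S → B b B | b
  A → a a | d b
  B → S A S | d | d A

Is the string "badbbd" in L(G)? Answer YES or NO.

Convert to CNF:
  S -> B X4 | b
  A -> T0 T0 | T1 T2
  B -> S X3 | T1 A | d
  T0 -> a
  T1 -> d
  T2 -> b
  X3 -> A S
  X4 -> T2 B

Fill CYK table bottom-up:
  [0..0]={S,T2}  "b"  orig:{S}
  [1..1]={T0}  "a"  orig:{}
  [2..2]={B,T1}  "d"  orig:{B}
  [3..3]={S,T2}  "b"  orig:{S}
  [4..4]={S,T2}  "b"  orig:{S}
  [5..5]={B,T1}  "d"  orig:{B}
  [0..1]=∅  "ba"
  [1..2]=∅  "ad"
  [2..3]={A}  "db"
  [3..4]=∅  "bb"
  [4..5]={X4}  "bd"  orig:{}
  [0..2]=∅  "bad"
  [1..3]=∅  "adb"
  [2..4]={X3}  "dbb"  orig:{}
  [3..5]=∅  "bbd"
  [0..3]=∅  "badb"
  [1..4]=∅  "adbb"
  [2..5]=∅  "dbbd"
  [0..4]=∅  "badbb"
  [1..5]=∅  "adbbd"
  [0..5]=∅  "badbbd"

S ∉ T[0,5] ⇒ NO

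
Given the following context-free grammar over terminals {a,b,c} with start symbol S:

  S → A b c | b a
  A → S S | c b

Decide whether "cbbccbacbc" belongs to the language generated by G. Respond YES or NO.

Convert to CNF:
  S -> A X3 | T1 T2
  A -> S S | T0 T1
  T0 -> c
  T1 -> b
  T2 -> a
  X3 -> T1 T0

CYK fill:
  [0..0]={T0}  "c"  orig:{}
  [1..1]={T1}  "b"  orig:{}
  [2..2]={T1}  "b"  orig:{}
  [3..3]={T0}  "c"  orig:{}
  [4..4]={T0}  "c"  orig:{}
  [5..5]={T1}  "b"  orig:{}
  [6..6]={T2}  "a"  orig:{}
  [7..7]={T0}  "c"  orig:{}
  [8..8]={T1}  "b"  orig:{}
  [9..9]={T0}  "c"  orig:{}
  [0..1]={A}  "cb"
  [1..2]=∅  "bb"
  [2..3]={X3}  "bc"  orig:{}
  [3..4]=∅  "cc"
  [4..5]={A}  "cb"
  [5..6]={S}  "ba"
  [6..7]=∅  "ac"
  [7..8]={A}  "cb"
  [8..9]={X3}  "bc"  orig:{}
  [0..2]=∅  "cbb"
  [1..3]=∅  "bbc"
  [2..4]=∅  "bcc"
  [3..5]=∅  "ccb"
  [4..6]=∅  "cba"
  [5..7]=∅  "bac"
  [6..8]=∅  "acb"
  [7..9]=∅  "cbc"
  [0..3]={S}  "cbbc"
  [1..4]=∅  "bbcc"
  [2..5]=∅  "bccb"
  [3..6]=∅  "ccba"
  [4..7]=∅  "cbac"
  [5..8]=∅  "bacb"
  [6..9]=∅  "acbc"
  [0..4]=∅  "cbbcc"
  [1..5]=∅  "bbccb"
  [2..6]=∅  "bccba"
  [3..7]=∅  "ccbac"
  [4..8]=∅  "cbacb"
  [5..9]=∅  "bacbc"
  [0..5]=∅  "cbbccb"
  [1..6]=∅  "bbccba"
  [2..7]=∅  "bccbac"
  [3..8]=∅  "ccbacb"
  [4..9]=∅  "cbacbc"
  [0..6]=∅  "cbbccba"
  [1..7]=∅  "bbccbac"
  [2..8]=∅  "bccbacb"
  [3..9]=∅  "ccbacbc"
  [0..7]=∅  "cbbccbac"
  [1..8]=∅  "bbccbacb"
  [2..9]=∅  "bccbacbc"
  [0..8]=∅  "cbbccbacb"
  [1..9]=∅  "bbccbacbc"
  [0..9]=∅  "cbbccbacbc"

S ∉ T[0,9] ⇒ NO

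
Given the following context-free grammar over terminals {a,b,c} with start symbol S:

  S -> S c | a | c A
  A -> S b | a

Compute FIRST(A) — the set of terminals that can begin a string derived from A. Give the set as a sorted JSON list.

Compute FIRST by fixpoint:
round 1:
  A via A→a: +{a}
  S via S→a: +{a}
  S via S→c A: +{c}
  FIRST(S)={a,c}  FIRST(A)={a}
round 2:
  A via A→S b: +{c}
  FIRST(S)={a,c}  FIRST(A)={a,c}
round 3: — fixpoint
  FIRST(S)={a,c}  FIRST(A)={a,c}

FIRST(A) = ["a", "c"]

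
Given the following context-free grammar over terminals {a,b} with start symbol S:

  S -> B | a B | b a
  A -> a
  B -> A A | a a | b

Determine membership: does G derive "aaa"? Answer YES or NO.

Convert to CNF:
  S -> A A | T0 B | T0 T0 | T1 T0 | b
  A -> a
  B -> A A | T0 T0 | b
  T0 -> a
  T1 -> b

Fill CYK table bottom-up:
  [0..0]={A,T0}  "a"  orig:{A}
  [1..1]={A,T0}  "a"  orig:{A}
  [2..2]={A,T0}  "a"  orig:{A}
  [0..1]={B,S}  "aa"
  [1..2]={B,S}  "aa"
  [0..2]={S}  "aaa"

S ∈ T[0,2] ⇒ YES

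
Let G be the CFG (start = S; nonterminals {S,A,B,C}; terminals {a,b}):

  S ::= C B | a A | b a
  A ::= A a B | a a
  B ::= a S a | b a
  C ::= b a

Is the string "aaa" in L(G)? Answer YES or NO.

Convert to CNF:
  S -> C B | T0 A | T1 T0
  A -> A X2 | T0 T0
  B -> T0 X3 | T1 T0
  C -> T1 T0
  T0 -> a
  T1 -> b
  X2 -> T0 B
  X3 -> S T0

Fill CYK table bottom-up:
  cell(0,0) a: {T0}  orig:{}
  cell(1,1) a: {T0}  orig:{}
  cell(2,2) a: {T0}  orig:{}
  cell(0,1) aa: {A}
  cell(1,2) aa: {A}
  cell(0,2) aaa: {S}

S ∈ T[0,2] ⇒ YES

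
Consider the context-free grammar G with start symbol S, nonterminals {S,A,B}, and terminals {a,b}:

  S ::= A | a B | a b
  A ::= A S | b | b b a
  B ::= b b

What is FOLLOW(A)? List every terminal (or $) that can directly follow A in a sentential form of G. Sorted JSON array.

FIRST sets, iterate to fixpoint:
pass 1:
  A via A→b: +{b}
  B via B→b b: +{b}
  S via S→A: +{b}
  S via S→a B: +{a}
  S: {a,b}  A: {b}  B: {b}
pass 2: (stable)
  S: {a,b}  A: {b}  B: {b}

FOLLOW sets:
initialize: $ ∈ FOLLOW(S)
[1]
  A→A S: FOLLOW(A) ⊇ FIRST(S) = {a,b}; new: +{a,b}
  A→A S: FOLLOW(S) ⊇ FOLLOW(A) ⊇ {a,b}; new: +{a,b}
  S→A: FOLLOW(A) ⊇ FOLLOW(S) ⊇ {$,a,b}; new: +{$}
  S→a B: FOLLOW(B) ⊇ FOLLOW(S) ⊇ {$,a,b}; new: +{$,a,b}
  S: {$,a,b}  A: {$,a,b}  B: {$,a,b}
[2] done
  S: {$,a,b}  A: {$,a,b}  B: {$,a,b}

FOLLOW(A) = ["$", "a", "b"]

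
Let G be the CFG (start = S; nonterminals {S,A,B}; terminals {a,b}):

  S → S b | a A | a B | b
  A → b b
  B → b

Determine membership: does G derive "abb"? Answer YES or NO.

Convert to CNF:
  S -> S T0 | T1 A | T1 B | b
  A -> T0 T0
  B -> b
  T0 -> b
  T1 -> a

Fill CYK table bottom-up:
  T[0,0] 'a' = {T1}  orig:{}
  T[1,1] 'b' = {B,S,T0}  orig:{B,S}
  T[2,2] 'b' = {B,S,T0}  orig:{B,S}
  T[0,1] 'ab' = {S}
  T[1,2] 'bb' = {A,S}
  T[0,2] 'abb' = {S}

S ∈ T[0,2] ⇒ YES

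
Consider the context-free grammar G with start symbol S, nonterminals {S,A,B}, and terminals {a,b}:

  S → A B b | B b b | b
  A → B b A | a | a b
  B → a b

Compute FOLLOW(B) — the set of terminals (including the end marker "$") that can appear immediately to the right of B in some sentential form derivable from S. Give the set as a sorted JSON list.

FIRST iteration:
round 1:
  A via A→a: +{a}
  B via B→a b: +{a}
  S via S→A B b: +{a}
  S via S→b: +{b}
  FIRST(S)={a,b}  FIRST(A)={a}  FIRST(B)={a}
round 2: (no change)
  FIRST(S)={a,b}  FIRST(A)={a}  FIRST(B)={a}

FOLLOW sets:
seed FOLLOW(S) with $
pass 1:
  A→B b A: FOLLOW(B) ⊇ FIRST(b) = {b}; new: +{b}
  S→A B b: FOLLOW(A) ⊇ FIRST(B) = {a}; new: +{a}
  FOLLOW(S)={$}  FOLLOW(A)={a}  FOLLOW(B)={b}
pass 2: done
  FOLLOW(S)={$}  FOLLOW(A)={a}  FOLLOW(B)={b}

FOLLOW(B) = ["b"]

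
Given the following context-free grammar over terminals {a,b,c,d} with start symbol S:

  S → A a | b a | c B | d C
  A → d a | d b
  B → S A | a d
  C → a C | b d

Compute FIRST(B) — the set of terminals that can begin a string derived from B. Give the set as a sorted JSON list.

FIRST sets, iterate to fixpoint:
round 1:
  A via A→d a: +{d}
  B via B→a d: +{a}
  C via C→a C: +{a}
  C via C→b d: +{b}
  S via S→A a: +{d}
  S via S→b a: +{b}
  S via S→c B: +{c}
  FIRST[S]={b,c,d}  FIRST[A]={d}  FIRST[B]={a}  FIRST[C]={a,b}
round 2:
  B via B→S A: +{b,c,d}
  FIRST[S]={b,c,d}  FIRST[A]={d}  FIRST[B]={a,b,c,d}  FIRST[C]={a,b}
round 3: done
  FIRST[S]={b,c,d}  FIRST[A]={d}  FIRST[B]={a,b,c,d}  FIRST[C]={a,b}

FIRST(B) = ["a", "b", "c", "d"]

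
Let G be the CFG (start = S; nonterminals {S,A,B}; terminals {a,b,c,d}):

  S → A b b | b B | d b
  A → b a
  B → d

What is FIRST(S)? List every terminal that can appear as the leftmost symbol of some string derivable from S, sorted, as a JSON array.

FIRST iteration:
round 1:
  A via A→b a: +{b}
  B via B→d: +{d}
  S via S→A b b: +{b}
  S via S→d b: +{d}
  FIRST(S)={b,d}  FIRST(A)={b}  FIRST(B)={d}
round 2: — fixpoint
  FIRST(S)={b,d}  FIRST(A)={b}  FIRST(B)={d}

FIRST(S) = ["b", "d"]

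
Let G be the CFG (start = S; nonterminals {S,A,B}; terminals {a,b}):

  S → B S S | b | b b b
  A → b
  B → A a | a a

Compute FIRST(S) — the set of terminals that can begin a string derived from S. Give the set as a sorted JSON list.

Compute FIRST by fixpoint:
iter 1:
  A via A→b: +{b}
  B via B→A a: +{b}
  B via B→a a: +{a}
  S via S→B S S: +{a,b}
  FIRST(S)={a,b}  FIRST(A)={b}  FIRST(B)={a,b}
iter 2: (no change)
  FIRST(S)={a,b}  FIRST(A)={b}  FIRST(B)={a,b}

FIRST(S) = ["a", "b"]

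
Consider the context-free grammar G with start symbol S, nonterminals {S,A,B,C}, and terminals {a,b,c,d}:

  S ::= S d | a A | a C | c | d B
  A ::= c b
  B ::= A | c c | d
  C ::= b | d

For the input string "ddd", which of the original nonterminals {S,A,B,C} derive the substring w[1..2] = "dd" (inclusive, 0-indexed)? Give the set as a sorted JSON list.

Convert to CNF:
  S -> S T2 | T2 B | T3 A | T3 C | c
  A -> T0 T1
  B -> T0 T0 | T0 T1 | d
  C -> b | d
  T0 -> c
  T1 -> b
  T2 -> d
  T3 -> a

Fill CYK table bottom-up, restricted to cells inside w[1..2]:
  T[1,1] 'd' = {B,C,T2}  orig:{B,C}
  T[2,2] 'd' = {B,C,T2}  orig:{B,C}
  T[1,2] 'dd' = {S}

Original NTs in T[1,2] deriving "dd": ["S"]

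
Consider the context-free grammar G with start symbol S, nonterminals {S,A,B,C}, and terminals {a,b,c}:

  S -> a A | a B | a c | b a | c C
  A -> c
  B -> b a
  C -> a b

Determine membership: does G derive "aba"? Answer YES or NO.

CNF form of G:
  S -> T0 T1 | T1 A | T1 B | T1 T2 | T2 C
  A -> c
  B -> T0 T1
  C -> T1 T0
  T0 -> b
  T1 -> a
  T2 -> c

Fill CYK table bottom-up:
  cell(0,0) a: {T1}  orig:{}
  cell(1,1) b: {T0}  orig:{}
  cell(2,2) a: {T1}  orig:{}
  cell(0,1) ab: {C}
  cell(1,2) ba: {B,S}
  cell(0,2) aba: {S}

S ∈ T[0,2] ⇒ YES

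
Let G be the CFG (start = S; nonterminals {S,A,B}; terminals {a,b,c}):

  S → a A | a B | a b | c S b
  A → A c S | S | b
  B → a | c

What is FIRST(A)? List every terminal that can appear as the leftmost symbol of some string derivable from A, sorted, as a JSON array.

Compute FIRST by fixpoint:
pass 1:
  A via A→b: +{b}
  B via B→a: +{a}
  B via B→c: +{c}
  S via S→a A: +{a}
  S via S→c S b: +{c}
  FIRST[S]={a,c}  FIRST[A]={b}  FIRST[B]={a,c}
pass 2:
  A via A→S: +{a,c}
  FIRST[S]={a,c}  FIRST[A]={a,b,c}  FIRST[B]={a,c}
pass 3: done
  FIRST[S]={a,c}  FIRST[A]={a,b,c}  FIRST[B]={a,c}

FIRST(A) = ["a", "b", "c"]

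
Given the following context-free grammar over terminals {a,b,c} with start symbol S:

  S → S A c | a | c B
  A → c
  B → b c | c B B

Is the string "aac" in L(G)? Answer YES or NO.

CNF form of G:
  S -> S X3 | T1 B | a
  A -> c
  B -> T0 T1 | T1 X2
  T0 -> b
  T1 -> c
  X2 -> B B
  X3 -> A T1

CYK fill:
  T[0,0] 'a' = {S}
  T[1,1] 'a' = {S}
  T[2,2] 'c' = {A,T1}  orig:{A}
  T[0,1] 'aa' = ∅
  T[1,2] 'ac' = ∅
  T[0,2] 'aac' = ∅

S ∉ T[0,2] ⇒ NO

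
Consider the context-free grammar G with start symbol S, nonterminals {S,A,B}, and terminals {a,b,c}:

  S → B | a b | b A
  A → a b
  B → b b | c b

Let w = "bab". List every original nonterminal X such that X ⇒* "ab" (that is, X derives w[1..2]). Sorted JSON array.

Convert to CNF:
  S -> T0 T1 | T1 A | T1 T1 | T2 T1
  A -> T0 T1
  B -> T1 T1 | T2 T1
  T0 -> a
  T1 -> b
  T2 -> c

CYK fill — only the sub-triangle for w[1..2]:
  cell(1,1) a: {T0}  orig:{}
  cell(2,2) b: {T1}  orig:{}
  cell(1,2) ab: {A,S}

Original NTs in T[1,2] deriving "ab": ["A", "S"]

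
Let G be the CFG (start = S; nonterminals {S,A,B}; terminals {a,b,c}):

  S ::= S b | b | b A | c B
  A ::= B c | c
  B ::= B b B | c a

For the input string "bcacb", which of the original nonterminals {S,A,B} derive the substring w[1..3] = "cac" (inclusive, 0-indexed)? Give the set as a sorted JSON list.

Convert to CNF:
  S -> S T1 | T0 B | T1 A | b
  A -> B T0 | c
  B -> B X3 | T0 T2
  T0 -> c
  T1 -> b
  T2 -> a
  X3 -> T1 B

Fill CYK table bottom-up — only the sub-triangle for w[1..3]:
  [1..1]={A,T0}  "c"  orig:{A}
  [2..2]={T2}  "a"  orig:{}
  [3..3]={A,T0}  "c"  orig:{A}
  [1..2]={B}  "ca"
  [2..3]=∅  "ac"
  [1..3]={A}  "cac"

Original NTs in T[1,3] deriving "cac": ["A"]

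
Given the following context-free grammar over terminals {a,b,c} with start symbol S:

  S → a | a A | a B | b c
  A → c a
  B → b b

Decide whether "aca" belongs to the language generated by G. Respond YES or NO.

CNF form of G:
  S -> T1 A | T1 B | T2 T0 | a
  A -> T0 T1
  B -> T2 T2
  T0 -> c
  T1 -> a
  T2 -> b

Fill CYK table bottom-up:
  cell(0,0) a: {S,T1}  orig:{S}
  cell(1,1) c: {T0}  orig:{}
  cell(2,2) a: {S,T1}  orig:{S}
  cell(0,1) ac: ∅
  cell(1,2) ca: {A}
  cell(0,2) aca: {S}

S ∈ T[0,2] ⇒ YES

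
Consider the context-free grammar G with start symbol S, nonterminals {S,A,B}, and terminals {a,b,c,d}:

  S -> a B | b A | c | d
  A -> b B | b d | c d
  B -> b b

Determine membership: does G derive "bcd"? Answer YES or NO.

CNF form of G:
  S -> T0 A | T3 B | c | d
  A -> T0 B | T0 T1 | T2 T1
  B -> T0 T0
  T0 -> b
  T1 -> d
  T2 -> c
  T3 -> a

Fill CYK table bottom-up:
  [0..0]={T0}  "b"  orig:{}
  [1..1]={S,T2}  "c"  orig:{S}
  [2..2]={S,T1}  "d"  orig:{S}
  [0..1]=∅  "bc"
  [1..2]={A}  "cd"
  [0..2]={S}  "bcd"

S ∈ T[0,2] ⇒ YES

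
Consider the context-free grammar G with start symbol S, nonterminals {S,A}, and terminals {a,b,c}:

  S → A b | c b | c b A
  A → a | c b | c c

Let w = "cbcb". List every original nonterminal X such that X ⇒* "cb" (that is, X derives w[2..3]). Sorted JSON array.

Convert to CNF:
  S -> A T1 | T0 T1 | T0 X2
  A -> T0 T0 | T0 T1 | a
  T0 -> c
  T1 -> b
  X2 -> T1 A

CYK table (by increasing span) (cells [i..j] with 2 ≤ i ≤ j ≤ 3 only):
  cell(2,2) c: {T0}  orig:{}
  cell(3,3) b: {T1}  orig:{}
  cell(2,3) cb: {A,S}

Original NTs in T[2,3] deriving "cb": ["A", "S"]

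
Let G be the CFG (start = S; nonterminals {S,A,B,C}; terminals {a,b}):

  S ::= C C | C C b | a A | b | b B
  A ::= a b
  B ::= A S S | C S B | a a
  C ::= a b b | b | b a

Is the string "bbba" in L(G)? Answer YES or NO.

Convert to CNF:
  S -> C C | C X5 | T0 A | T1 B | b
  A -> T0 T1
  B -> A X2 | C X3 | T0 T0
  C -> T0 X4 | T1 T0 | b
  T0 -> a
  T1 -> b
  X2 -> S S
  X3 -> S B
  X4 -> T1 T1
  X5 -> C T1

CYK fill:
  [0..0]={C,S,T1}  "b"  orig:{C,S}
  [1..1]={C,S,T1}  "b"  orig:{C,S}
  [2..2]={C,S,T1}  "b"  orig:{C,S}
  [3..3]={T0}  "a"  orig:{}
  [0..1]={S,X2,X4,X5}  "bb"  orig:{S}
  [1..2]={S,X2,X4,X5}  "bb"  orig:{S}
  [2..3]={C}  "ba"
  [0..2]={S,X2}  "bbb"  orig:{S}
  [1..3]={S}  "bba"
  [0..3]={X2}  "bbba"  orig:{}

S ∉ T[0,3] ⇒ NO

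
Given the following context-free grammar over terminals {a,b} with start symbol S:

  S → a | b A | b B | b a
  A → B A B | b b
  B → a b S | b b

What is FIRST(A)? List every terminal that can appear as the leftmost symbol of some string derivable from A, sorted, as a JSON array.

Compute FIRST by fixpoint:
round 1:
  A via A→b b: +{b}
  B via B→a b S: +{a}
  B via B→b b: +{b}
  S via S→a: +{a}
  S via S→b A: +{b}
  FIRST[S]={a,b}  FIRST[A]={b}  FIRST[B]={a,b}
round 2:
  A via A→B A B: +{a}
  FIRST[S]={a,b}  FIRST[A]={a,b}  FIRST[B]={a,b}
round 3: done
  FIRST[S]={a,b}  FIRST[A]={a,b}  FIRST[B]={a,b}

FIRST(A) = ["a", "b"]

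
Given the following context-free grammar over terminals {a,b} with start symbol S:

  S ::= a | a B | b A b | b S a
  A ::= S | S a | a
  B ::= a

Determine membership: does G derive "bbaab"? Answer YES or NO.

CNF form of G:
  S -> T0 B | T1 X4 | T1 X5 | a
  A -> S T0 | T0 B | T1 X2 | T1 X3 | a
  B -> a
  T0 -> a
  T1 -> b
  X2 -> A T1
  X3 -> S T0
  X4 -> A T1
  X5 -> S T0

CYK fill:
  T[0,0] 'b' = {T1}  orig:{}
  T[1,1] 'b' = {T1}  orig:{}
  T[2,2] 'a' = {A,B,S,T0}  orig:{A,B,S}
  T[3,3] 'a' = {A,B,S,T0}  orig:{A,B,S}
  T[4,4] 'b' = {T1}  orig:{}
  T[0,1] 'bb' = ∅
  T[1,2] 'ba' = ∅
  T[2,3] 'aa' = {A,S,X3,X5}  orig:{A,S}
  T[3,4] 'ab' = {X2,X4}  orig:{}
  T[0,2] 'bba' = ∅
  T[1,3] 'baa' = {A,S}
  T[2,4] 'aab' = {X2,X4}  orig:{}
  T[0,3] 'bbaa' = ∅
  T[1,4] 'baab' = {A,S,X2,X4}  orig:{A,S}
  T[0,4] 'bbaab' = {A,S}

S ∈ T[0,4] ⇒ YES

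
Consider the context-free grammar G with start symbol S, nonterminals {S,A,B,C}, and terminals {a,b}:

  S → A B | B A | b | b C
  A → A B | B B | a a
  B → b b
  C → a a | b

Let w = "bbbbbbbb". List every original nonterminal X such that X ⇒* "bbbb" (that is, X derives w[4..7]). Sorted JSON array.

Convert to CNF:
  S -> A B | B A | T1 C | b
  A -> A B | B B | T0 T0
  B -> T1 T1
  C -> T0 T0 | b
  T0 -> a
  T1 -> b

Fill CYK table bottom-up (cells [i..j] with 4 ≤ i ≤ j ≤ 7 only):
  cell(4,4) b: {C,S,T1}  orig:{C,S}
  cell(5,5) b: {C,S,T1}  orig:{C,S}
  cell(6,6) b: {C,S,T1}  orig:{C,S}
  cell(7,7) b: {C,S,T1}  orig:{C,S}
  cell(4,5) bb: {B,S}
  cell(5,6) bb: {B,S}
  cell(6,7) bb: {B,S}
  cell(4,6) bbb: ∅
  cell(5,7) bbb: ∅
  cell(4,7) bbbb: {A}

Original NTs in T[4,7] deriving "bbbb": ["A"]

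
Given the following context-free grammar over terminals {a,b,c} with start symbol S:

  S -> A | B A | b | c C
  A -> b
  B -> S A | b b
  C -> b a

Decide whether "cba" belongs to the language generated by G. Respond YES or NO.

Convert to CNF:
  S -> B A | T2 C | b
  A -> b
  B -> S A | T0 T0
  C -> T0 T1
  T0 -> b
  T1 -> a
  T2 -> c

Fill CYK table bottom-up:
  cell(0,0) c: {T2}  orig:{}
  cell(1,1) b: {A,S,T0}  orig:{A,S}
  cell(2,2) a: {T1}  orig:{}
  cell(0,1) cb: ∅
  cell(1,2) ba: {C}
  cell(0,2) cba: {S}

S ∈ T[0,2] ⇒ YES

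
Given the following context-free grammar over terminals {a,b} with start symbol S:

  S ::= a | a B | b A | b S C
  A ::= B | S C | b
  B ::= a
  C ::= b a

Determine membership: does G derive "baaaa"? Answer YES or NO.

CNF form of G:
  S -> T0 A | T0 X2 | T1 B | a
  A -> S C | a | b
  B -> a
  C -> T0 T1
  T0 -> b
  T1 -> a
  X2 -> S C

CYK fill:
  T[0,0] 'b' = {A,T0}  orig:{A}
  T[1,1] 'a' = {A,B,S,T1}  orig:{A,B,S}
  T[2,2] 'a' = {A,B,S,T1}  orig:{A,B,S}
  T[3,3] 'a' = {A,B,S,T1}  orig:{A,B,S}
  T[4,4] 'a' = {A,B,S,T1}  orig:{A,B,S}
  T[0,1] 'ba' = {C,S}
  T[1,2] 'aa' = {S}
  T[2,3] 'aa' = {S}
  T[3,4] 'aa' = {S}
  T[0,2] 'baa' = ∅
  T[1,3] 'aaa' = ∅
  T[2,4] 'aaa' = ∅
  T[0,3] 'baaa' = ∅
  T[1,4] 'aaaa' = ∅
  T[0,4] 'baaaa' = ∅

S ∉ T[0,4] ⇒ NO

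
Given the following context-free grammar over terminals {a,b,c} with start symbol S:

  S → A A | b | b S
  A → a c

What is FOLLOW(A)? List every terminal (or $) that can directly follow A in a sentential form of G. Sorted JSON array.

FIRST sets, iterate to fixpoint:
iter 1:
  A via A→a c: +{a}
  S via S→A A: +{a}
  S via S→b: +{b}
  S: {a,b}  A: {a}
iter 2: (stable)
  S: {a,b}  A: {a}

FOLLOW iteration:
initialize: $ ∈ FOLLOW(S)
[1]
  S→A A: FOLLOW(A) ⊇ FIRST(A) = {a}; new: +{a}
  S→A A: FOLLOW(A) ⊇ FOLLOW(S) ⊇ {$}; new: +{$}
  FOLLOW(S)={$}  FOLLOW(A)={$,a}
[2] — fixpoint
  FOLLOW(S)={$}  FOLLOW(A)={$,a}

FOLLOW(A) = ["$", "a"]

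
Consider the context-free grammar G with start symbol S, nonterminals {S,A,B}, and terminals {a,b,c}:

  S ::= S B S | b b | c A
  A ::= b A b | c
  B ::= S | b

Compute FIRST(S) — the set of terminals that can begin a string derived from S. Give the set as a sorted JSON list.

FIRST iteration:
round 1:
  A via A→b A b: +{b}
  A via A→c: +{c}
  B via B→b: +{b}
  S via S→b b: +{b}
  S via S→c A: +{c}
  FIRST[S]={b,c}  FIRST[A]={b,c}  FIRST[B]={b}
round 2:
  B via B→S: +{c}
  FIRST[S]={b,c}  FIRST[A]={b,c}  FIRST[B]={b,c}
round 3: done
  FIRST[S]={b,c}  FIRST[A]={b,c}  FIRST[B]={b,c}

FIRST(S) = ["b", "c"]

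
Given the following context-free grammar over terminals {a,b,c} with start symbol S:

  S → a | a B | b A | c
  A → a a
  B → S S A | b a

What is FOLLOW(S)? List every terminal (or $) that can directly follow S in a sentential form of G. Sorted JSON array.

Compute FIRST by fixpoint:
iter 1:
  A via A→a a: +{a}
  B via B→b a: +{b}
  S via S→a: +{a}
  S via S→b A: +{b}
  S via S→c: +{c}
  FIRST(S)={a,b,c}  FIRST(A)={a}  FIRST(B)={b}
iter 2:
  B via B→S S A: +{a,c}
  FIRST(S)={a,b,c}  FIRST(A)={a}  FIRST(B)={a,b,c}
iter 3: (no change)
  FIRST(S)={a,b,c}  FIRST(A)={a}  FIRST(B)={a,b,c}

FOLLOW iteration:
FOLLOW(S) := {$}
round 1:
  B→S S A: FOLLOW(S) ⊇ FIRST(S) = {a,b,c}; new: +{a,b,c}
  S→a B: FOLLOW(B) ⊇ FOLLOW(S) ⊇ {$,a,b,c}; new: +{$,a,b,c}
  S→b A: FOLLOW(A) ⊇ FOLLOW(S) ⊇ {$,a,b,c}; new: +{$,a,b,c}
  FOLLOW[S]={$,a,b,c}  FOLLOW[A]={$,a,b,c}  FOLLOW[B]={$,a,b,c}
round 2: (no change)
  FOLLOW[S]={$,a,b,c}  FOLLOW[A]={$,a,b,c}  FOLLOW[B]={$,a,b,c}

FOLLOW(S) = ["$", "a", "b", "c"]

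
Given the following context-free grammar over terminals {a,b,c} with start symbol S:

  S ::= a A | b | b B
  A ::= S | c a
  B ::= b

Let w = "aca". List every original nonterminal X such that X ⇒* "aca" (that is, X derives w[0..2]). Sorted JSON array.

CNF form of G:
  S -> T0 A | T1 B | b
  A -> T0 A | T1 B | T2 T0 | b
  B -> b
  T0 -> a
  T1 -> b
  T2 -> c

CYK fill (cells [i..j] with 0 ≤ i ≤ j ≤ 2 only):
  cell(0,0) a: {T0}  orig:{}
  cell(1,1) c: {T2}  orig:{}
  cell(2,2) a: {T0}  orig:{}
  cell(0,1) ac: ∅
  cell(1,2) ca: {A}
  cell(0,2) aca: {A,S}

Original NTs in T[0,2] deriving "aca": ["A", "S"]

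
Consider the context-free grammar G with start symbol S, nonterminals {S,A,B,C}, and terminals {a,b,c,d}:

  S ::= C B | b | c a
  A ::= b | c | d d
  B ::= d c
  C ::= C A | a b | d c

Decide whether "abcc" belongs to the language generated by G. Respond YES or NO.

Convert to CNF:
  S -> C B | T1 T2 | b
  A -> T0 T0 | b | c
  B -> T0 T1
  C -> C A | T0 T1 | T2 T3
  T0 -> d
  T1 -> c
  T2 -> a
  T3 -> b

CYK fill:
  cell(0,0) a: {T2}  orig:{}
  cell(1,1) b: {A,S,T3}  orig:{A,S}
  cell(2,2) c: {A,T1}  orig:{A}
  cell(3,3) c: {A,T1}  orig:{A}
  cell(0,1) ab: {C}
  cell(1,2) bc: ∅
  cell(2,3) cc: ∅
  cell(0,2) abc: {C}
  cell(1,3) bcc: ∅
  cell(0,3) abcc: {C}

S ∉ T[0,3] ⇒ NO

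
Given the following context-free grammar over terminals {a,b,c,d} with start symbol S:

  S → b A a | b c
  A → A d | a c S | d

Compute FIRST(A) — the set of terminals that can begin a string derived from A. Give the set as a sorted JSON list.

Compute FIRST by fixpoint:
round 1:
  A via A→a c S: +{a}
  A via A→d: +{d}
  S via S→b A a: +{b}
  FIRST(S)={b}  FIRST(A)={a,d}
round 2: (stable)
  FIRST(S)={b}  FIRST(A)={a,d}

FIRST(A) = ["a", "d"]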